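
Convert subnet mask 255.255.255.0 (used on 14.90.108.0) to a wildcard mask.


Subnet mask: 255.255.255.0
Wildcard = 255.255.255.255 - subnet mask
255 - 255 = 0
255 - 255 = 0
255 - 255 = 0
255 - 0 = 255
Wildcard: 0.0.0.255


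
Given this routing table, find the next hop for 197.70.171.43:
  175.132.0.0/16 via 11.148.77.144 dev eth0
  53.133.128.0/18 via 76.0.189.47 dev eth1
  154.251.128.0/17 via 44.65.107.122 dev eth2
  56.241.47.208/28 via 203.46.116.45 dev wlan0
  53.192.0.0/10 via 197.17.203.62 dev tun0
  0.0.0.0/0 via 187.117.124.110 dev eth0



Longest prefix match for 197.70.171.43:
  /16 175.132.0.0: no
  /18 53.133.128.0: no
  /17 154.251.128.0: no
  /28 56.241.47.208: no
  /10 53.192.0.0: no
  /0 0.0.0.0: MATCH
Selected: next-hop 187.117.124.110 via eth0 (matched /0)


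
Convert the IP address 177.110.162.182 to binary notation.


177 = 10110001
110 = 01101110
162 = 10100010
182 = 10110110
Binary: 10110001.01101110.10100010.10110110


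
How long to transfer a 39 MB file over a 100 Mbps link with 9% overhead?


Effective throughput = 100 * (1 - 9/100) = 91 Mbps
File size in Mb = 39 * 8 = 312 Mb
Time = 312 / 91
Time = 3.4286 seconds


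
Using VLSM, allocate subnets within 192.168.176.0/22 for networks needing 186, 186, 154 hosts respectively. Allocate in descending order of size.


186 hosts -> /24 (254 usable): 192.168.176.0/24
186 hosts -> /24 (254 usable): 192.168.177.0/24
154 hosts -> /24 (254 usable): 192.168.178.0/24
Allocation: 192.168.176.0/24 (186 hosts, 254 usable); 192.168.177.0/24 (186 hosts, 254 usable); 192.168.178.0/24 (154 hosts, 254 usable)


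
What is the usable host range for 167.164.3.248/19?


Network: 167.164.0.0
Broadcast: 167.164.31.255
First usable = network + 1
Last usable = broadcast - 1
Range: 167.164.0.1 to 167.164.31.254


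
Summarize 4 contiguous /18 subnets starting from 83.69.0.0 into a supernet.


Original prefix: /18
Number of subnets: 4 = 2^2
New prefix = 18 - 2 = 16
Supernet: 83.69.0.0/16


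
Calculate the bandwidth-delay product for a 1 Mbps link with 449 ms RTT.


BDP = bandwidth * RTT
= 1 Mbps * 449 ms
= 1 * 1e6 * 449 / 1000 bits
= 449000 bits
= 56125 bytes
= 54.8096 KB
BDP = 449000 bits (56125 bytes)


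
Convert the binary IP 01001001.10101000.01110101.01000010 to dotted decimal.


01001001 = 73
10101000 = 168
01110101 = 117
01000010 = 66
IP: 73.168.117.66


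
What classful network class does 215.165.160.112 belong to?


First octet: 215
Binary: 11010111
110xxxxx -> Class C (192-223)
Class C, default mask 255.255.255.0 (/24)


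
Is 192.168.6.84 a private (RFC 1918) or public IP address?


RFC 1918 private ranges:
  10.0.0.0/8 (10.0.0.0 - 10.255.255.255)
  172.16.0.0/12 (172.16.0.0 - 172.31.255.255)
  192.168.0.0/16 (192.168.0.0 - 192.168.255.255)
Private (in 192.168.0.0/16)


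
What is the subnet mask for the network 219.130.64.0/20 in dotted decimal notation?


/20 means 20 network bits, 12 host bits
Binary: 11111111111111111111000000000000
Mask: 255.255.240.0


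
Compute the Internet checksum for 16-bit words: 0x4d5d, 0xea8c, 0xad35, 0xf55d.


Sum all words (with carry folding):
+ 0x4d5d = 0x4d5d
+ 0xea8c = 0x37ea
+ 0xad35 = 0xe51f
+ 0xf55d = 0xda7d
One's complement: ~0xda7d
Checksum = 0x2582


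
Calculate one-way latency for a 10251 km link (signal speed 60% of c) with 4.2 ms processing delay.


Speed = 0.6 * 3e5 km/s = 180000 km/s
Propagation delay = 10251 / 180000 = 0.057 s = 56.95 ms
Processing delay = 4.2 ms
Total one-way latency = 61.15 ms


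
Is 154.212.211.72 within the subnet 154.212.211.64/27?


Subnet network: 154.212.211.64
Test IP AND mask: 154.212.211.64
Yes, 154.212.211.72 is in 154.212.211.64/27


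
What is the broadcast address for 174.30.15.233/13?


Network: 174.24.0.0/13
Host bits = 19
Set all host bits to 1:
Broadcast: 174.31.255.255


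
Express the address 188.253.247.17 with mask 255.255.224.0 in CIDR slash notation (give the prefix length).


Binary: 11111111.11111111.11100000.00000000
Count leading 1s
Prefix: /19


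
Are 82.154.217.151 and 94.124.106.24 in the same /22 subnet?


Mask: 255.255.252.0
82.154.217.151 AND mask = 82.154.216.0
94.124.106.24 AND mask = 94.124.104.0
No, different subnets (82.154.216.0 vs 94.124.104.0)


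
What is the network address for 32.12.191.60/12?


IP:   00100000.00001100.10111111.00111100
Mask: 11111111.11110000.00000000.00000000
AND operation:
Net:  00100000.00000000.00000000.00000000
Network: 32.0.0.0/12


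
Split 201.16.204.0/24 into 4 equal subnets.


New prefix = 24 + 2 = 26
Each subnet has 64 addresses
  201.16.204.0/26
  201.16.204.64/26
  201.16.204.128/26
  201.16.204.192/26
Subnets: 201.16.204.0/26, 201.16.204.64/26, 201.16.204.128/26, 201.16.204.192/26


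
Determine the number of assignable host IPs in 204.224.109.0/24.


Host bits = 32 - 24 = 8
Total addresses = 2^8 = 256
Usable = total - 2 (network and broadcast)
Usable hosts: 254


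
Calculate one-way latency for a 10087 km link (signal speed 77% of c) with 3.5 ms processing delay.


Speed = 0.77 * 3e5 km/s = 231000 km/s
Propagation delay = 10087 / 231000 = 0.0437 s = 43.6667 ms
Processing delay = 3.5 ms
Total one-way latency = 47.1667 ms


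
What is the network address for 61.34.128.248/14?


IP:   00111101.00100010.10000000.11111000
Mask: 11111111.11111100.00000000.00000000
AND operation:
Net:  00111101.00100000.00000000.00000000
Network: 61.32.0.0/14


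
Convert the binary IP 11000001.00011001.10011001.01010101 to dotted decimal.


11000001 = 193
00011001 = 25
10011001 = 153
01010101 = 85
IP: 193.25.153.85


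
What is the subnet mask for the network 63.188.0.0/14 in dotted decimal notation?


/14 means 14 network bits, 18 host bits
Binary: 11111111111111000000000000000000
Mask: 255.252.0.0


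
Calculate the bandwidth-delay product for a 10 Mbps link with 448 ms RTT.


BDP = bandwidth * RTT
= 10 Mbps * 448 ms
= 10 * 1e6 * 448 / 1000 bits
= 4480000 bits
= 560000 bytes
= 546.875 KB
BDP = 4480000 bits (560000 bytes)


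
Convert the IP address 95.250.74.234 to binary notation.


95 = 01011111
250 = 11111010
74 = 01001010
234 = 11101010
Binary: 01011111.11111010.01001010.11101010


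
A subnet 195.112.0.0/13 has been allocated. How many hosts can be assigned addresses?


Host bits = 32 - 13 = 19
Total addresses = 2^19 = 524288
Usable = total - 2 (network and broadcast)
Usable hosts: 524286


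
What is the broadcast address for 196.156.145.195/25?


Network: 196.156.145.128/25
Host bits = 7
Set all host bits to 1:
Broadcast: 196.156.145.255


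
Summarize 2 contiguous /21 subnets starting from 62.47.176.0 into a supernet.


Original prefix: /21
Number of subnets: 2 = 2^1
New prefix = 21 - 1 = 20
Supernet: 62.47.176.0/20


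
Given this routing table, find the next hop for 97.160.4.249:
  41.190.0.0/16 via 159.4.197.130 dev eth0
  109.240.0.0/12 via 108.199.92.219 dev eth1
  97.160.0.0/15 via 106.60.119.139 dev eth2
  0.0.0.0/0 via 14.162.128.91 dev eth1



Longest prefix match for 97.160.4.249:
  /16 41.190.0.0: no
  /12 109.240.0.0: no
  /15 97.160.0.0: MATCH
  /0 0.0.0.0: MATCH
Selected: next-hop 106.60.119.139 via eth2 (matched /15)


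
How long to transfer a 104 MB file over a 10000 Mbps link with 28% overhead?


Effective throughput = 10000 * (1 - 28/100) = 7200 Mbps
File size in Mb = 104 * 8 = 832 Mb
Time = 832 / 7200
Time = 0.1156 seconds


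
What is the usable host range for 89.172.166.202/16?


Network: 89.172.0.0
Broadcast: 89.172.255.255
First usable = network + 1
Last usable = broadcast - 1
Range: 89.172.0.1 to 89.172.255.254


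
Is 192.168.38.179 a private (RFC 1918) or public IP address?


RFC 1918 private ranges:
  10.0.0.0/8 (10.0.0.0 - 10.255.255.255)
  172.16.0.0/12 (172.16.0.0 - 172.31.255.255)
  192.168.0.0/16 (192.168.0.0 - 192.168.255.255)
Private (in 192.168.0.0/16)


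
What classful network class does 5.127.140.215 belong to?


First octet: 5
Binary: 00000101
0xxxxxxx -> Class A (1-126)
Class A, default mask 255.0.0.0 (/8)


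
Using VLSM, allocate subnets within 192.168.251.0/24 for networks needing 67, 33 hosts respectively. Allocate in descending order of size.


67 hosts -> /25 (126 usable): 192.168.251.0/25
33 hosts -> /26 (62 usable): 192.168.251.128/26
Allocation: 192.168.251.0/25 (67 hosts, 126 usable); 192.168.251.128/26 (33 hosts, 62 usable)


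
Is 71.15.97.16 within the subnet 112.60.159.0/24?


Subnet network: 112.60.159.0
Test IP AND mask: 71.15.97.0
No, 71.15.97.16 is not in 112.60.159.0/24


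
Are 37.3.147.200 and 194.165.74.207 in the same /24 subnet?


Mask: 255.255.255.0
37.3.147.200 AND mask = 37.3.147.0
194.165.74.207 AND mask = 194.165.74.0
No, different subnets (37.3.147.0 vs 194.165.74.0)


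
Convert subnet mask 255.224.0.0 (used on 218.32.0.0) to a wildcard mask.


Subnet mask: 255.224.0.0
Wildcard = 255.255.255.255 - subnet mask
255 - 255 = 0
255 - 224 = 31
255 - 0 = 255
255 - 0 = 255
Wildcard: 0.31.255.255


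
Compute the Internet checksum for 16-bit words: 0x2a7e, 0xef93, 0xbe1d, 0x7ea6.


Sum all words (with carry folding):
+ 0x2a7e = 0x2a7e
+ 0xef93 = 0x1a12
+ 0xbe1d = 0xd82f
+ 0x7ea6 = 0x56d6
One's complement: ~0x56d6
Checksum = 0xa929


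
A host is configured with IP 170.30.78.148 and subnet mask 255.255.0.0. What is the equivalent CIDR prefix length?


Binary: 11111111.11111111.00000000.00000000
Count leading 1s
Prefix: /16


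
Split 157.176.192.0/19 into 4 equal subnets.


New prefix = 19 + 2 = 21
Each subnet has 2048 addresses
  157.176.192.0/21
  157.176.200.0/21
  157.176.208.0/21
  157.176.216.0/21
Subnets: 157.176.192.0/21, 157.176.200.0/21, 157.176.208.0/21, 157.176.216.0/21


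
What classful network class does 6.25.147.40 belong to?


First octet: 6
Binary: 00000110
0xxxxxxx -> Class A (1-126)
Class A, default mask 255.0.0.0 (/8)


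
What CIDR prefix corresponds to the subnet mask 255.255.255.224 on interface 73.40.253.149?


Binary: 11111111.11111111.11111111.11100000
Count leading 1s
Prefix: /27


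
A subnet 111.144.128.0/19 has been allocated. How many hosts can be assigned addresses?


Host bits = 32 - 19 = 13
Total addresses = 2^13 = 8192
Usable = total - 2 (network and broadcast)
Usable hosts: 8190


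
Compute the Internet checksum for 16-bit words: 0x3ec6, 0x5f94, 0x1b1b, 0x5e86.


Sum all words (with carry folding):
+ 0x3ec6 = 0x3ec6
+ 0x5f94 = 0x9e5a
+ 0x1b1b = 0xb975
+ 0x5e86 = 0x17fc
One's complement: ~0x17fc
Checksum = 0xe803


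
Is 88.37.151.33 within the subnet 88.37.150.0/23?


Subnet network: 88.37.150.0
Test IP AND mask: 88.37.150.0
Yes, 88.37.151.33 is in 88.37.150.0/23


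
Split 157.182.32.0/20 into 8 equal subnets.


New prefix = 20 + 3 = 23
Each subnet has 512 addresses
  157.182.32.0/23
  157.182.34.0/23
  157.182.36.0/23
  157.182.38.0/23
  157.182.40.0/23
  157.182.42.0/23
  157.182.44.0/23
  157.182.46.0/23
Subnets: 157.182.32.0/23, 157.182.34.0/23, 157.182.36.0/23, 157.182.38.0/23, 157.182.40.0/23, 157.182.42.0/23, 157.182.44.0/23, 157.182.46.0/23


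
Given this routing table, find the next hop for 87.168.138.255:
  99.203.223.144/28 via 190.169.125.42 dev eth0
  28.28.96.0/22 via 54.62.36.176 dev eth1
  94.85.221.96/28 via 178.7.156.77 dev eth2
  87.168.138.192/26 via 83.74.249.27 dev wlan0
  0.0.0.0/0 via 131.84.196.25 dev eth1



Longest prefix match for 87.168.138.255:
  /28 99.203.223.144: no
  /22 28.28.96.0: no
  /28 94.85.221.96: no
  /26 87.168.138.192: MATCH
  /0 0.0.0.0: MATCH
Selected: next-hop 83.74.249.27 via wlan0 (matched /26)


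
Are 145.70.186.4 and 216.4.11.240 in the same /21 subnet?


Mask: 255.255.248.0
145.70.186.4 AND mask = 145.70.184.0
216.4.11.240 AND mask = 216.4.8.0
No, different subnets (145.70.184.0 vs 216.4.8.0)


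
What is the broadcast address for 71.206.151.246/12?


Network: 71.192.0.0/12
Host bits = 20
Set all host bits to 1:
Broadcast: 71.207.255.255


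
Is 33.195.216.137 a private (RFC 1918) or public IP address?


RFC 1918 private ranges:
  10.0.0.0/8 (10.0.0.0 - 10.255.255.255)
  172.16.0.0/12 (172.16.0.0 - 172.31.255.255)
  192.168.0.0/16 (192.168.0.0 - 192.168.255.255)
Public (not in any RFC 1918 range)


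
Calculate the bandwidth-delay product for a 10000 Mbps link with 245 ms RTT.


BDP = bandwidth * RTT
= 10000 Mbps * 245 ms
= 10000 * 1e6 * 245 / 1000 bits
= 2450000000 bits
= 306250000 bytes
= 299072.2656 KB
BDP = 2450000000 bits (306250000 bytes)


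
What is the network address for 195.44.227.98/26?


IP:   11000011.00101100.11100011.01100010
Mask: 11111111.11111111.11111111.11000000
AND operation:
Net:  11000011.00101100.11100011.01000000
Network: 195.44.227.64/26


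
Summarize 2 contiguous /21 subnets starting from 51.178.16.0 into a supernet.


Original prefix: /21
Number of subnets: 2 = 2^1
New prefix = 21 - 1 = 20
Supernet: 51.178.16.0/20


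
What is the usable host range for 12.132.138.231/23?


Network: 12.132.138.0
Broadcast: 12.132.139.255
First usable = network + 1
Last usable = broadcast - 1
Range: 12.132.138.1 to 12.132.139.254


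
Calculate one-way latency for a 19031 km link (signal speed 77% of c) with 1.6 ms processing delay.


Speed = 0.77 * 3e5 km/s = 231000 km/s
Propagation delay = 19031 / 231000 = 0.0824 s = 82.3853 ms
Processing delay = 1.6 ms
Total one-way latency = 83.9853 ms


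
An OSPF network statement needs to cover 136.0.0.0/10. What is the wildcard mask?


Subnet mask: 255.192.0.0
Wildcard = 255.255.255.255 - subnet mask
255 - 255 = 0
255 - 192 = 63
255 - 0 = 255
255 - 0 = 255
Wildcard: 0.63.255.255


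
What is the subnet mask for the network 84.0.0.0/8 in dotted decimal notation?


/8 means 8 network bits, 24 host bits
Binary: 11111111000000000000000000000000
Mask: 255.0.0.0


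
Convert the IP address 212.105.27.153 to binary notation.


212 = 11010100
105 = 01101001
27 = 00011011
153 = 10011001
Binary: 11010100.01101001.00011011.10011001


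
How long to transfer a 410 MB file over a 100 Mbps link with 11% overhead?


Effective throughput = 100 * (1 - 11/100) = 89 Mbps
File size in Mb = 410 * 8 = 3280 Mb
Time = 3280 / 89
Time = 36.8539 seconds


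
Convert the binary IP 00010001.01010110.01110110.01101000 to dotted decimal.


00010001 = 17
01010110 = 86
01110110 = 118
01101000 = 104
IP: 17.86.118.104


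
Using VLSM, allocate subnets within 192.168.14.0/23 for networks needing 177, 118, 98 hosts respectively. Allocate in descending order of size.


177 hosts -> /24 (254 usable): 192.168.14.0/24
118 hosts -> /25 (126 usable): 192.168.15.0/25
98 hosts -> /25 (126 usable): 192.168.15.128/25
Allocation: 192.168.14.0/24 (177 hosts, 254 usable); 192.168.15.0/25 (118 hosts, 126 usable); 192.168.15.128/25 (98 hosts, 126 usable)


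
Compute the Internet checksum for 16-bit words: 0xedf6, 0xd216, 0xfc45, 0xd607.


Sum all words (with carry folding):
+ 0xedf6 = 0xedf6
+ 0xd216 = 0xc00d
+ 0xfc45 = 0xbc53
+ 0xd607 = 0x925b
One's complement: ~0x925b
Checksum = 0x6da4


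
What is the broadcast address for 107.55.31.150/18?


Network: 107.55.0.0/18
Host bits = 14
Set all host bits to 1:
Broadcast: 107.55.63.255


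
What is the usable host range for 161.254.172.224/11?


Network: 161.224.0.0
Broadcast: 161.255.255.255
First usable = network + 1
Last usable = broadcast - 1
Range: 161.224.0.1 to 161.255.255.254


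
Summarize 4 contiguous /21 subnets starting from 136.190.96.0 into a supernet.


Original prefix: /21
Number of subnets: 4 = 2^2
New prefix = 21 - 2 = 19
Supernet: 136.190.96.0/19


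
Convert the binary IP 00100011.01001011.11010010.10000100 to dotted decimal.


00100011 = 35
01001011 = 75
11010010 = 210
10000100 = 132
IP: 35.75.210.132


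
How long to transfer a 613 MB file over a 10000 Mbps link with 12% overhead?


Effective throughput = 10000 * (1 - 12/100) = 8800 Mbps
File size in Mb = 613 * 8 = 4904 Mb
Time = 4904 / 8800
Time = 0.5573 seconds


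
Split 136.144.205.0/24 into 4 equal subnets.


New prefix = 24 + 2 = 26
Each subnet has 64 addresses
  136.144.205.0/26
  136.144.205.64/26
  136.144.205.128/26
  136.144.205.192/26
Subnets: 136.144.205.0/26, 136.144.205.64/26, 136.144.205.128/26, 136.144.205.192/26


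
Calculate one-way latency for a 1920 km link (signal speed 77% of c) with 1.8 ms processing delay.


Speed = 0.77 * 3e5 km/s = 231000 km/s
Propagation delay = 1920 / 231000 = 0.0083 s = 8.3117 ms
Processing delay = 1.8 ms
Total one-way latency = 10.1117 ms


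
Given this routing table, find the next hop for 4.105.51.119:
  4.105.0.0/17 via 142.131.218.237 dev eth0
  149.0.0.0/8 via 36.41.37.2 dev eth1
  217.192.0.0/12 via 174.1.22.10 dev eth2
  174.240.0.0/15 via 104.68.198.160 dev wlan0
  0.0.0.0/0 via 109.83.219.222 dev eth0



Longest prefix match for 4.105.51.119:
  /17 4.105.0.0: MATCH
  /8 149.0.0.0: no
  /12 217.192.0.0: no
  /15 174.240.0.0: no
  /0 0.0.0.0: MATCH
Selected: next-hop 142.131.218.237 via eth0 (matched /17)


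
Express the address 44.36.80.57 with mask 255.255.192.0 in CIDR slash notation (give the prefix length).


Binary: 11111111.11111111.11000000.00000000
Count leading 1s
Prefix: /18


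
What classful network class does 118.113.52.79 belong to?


First octet: 118
Binary: 01110110
0xxxxxxx -> Class A (1-126)
Class A, default mask 255.0.0.0 (/8)


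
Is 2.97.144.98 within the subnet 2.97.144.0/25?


Subnet network: 2.97.144.0
Test IP AND mask: 2.97.144.0
Yes, 2.97.144.98 is in 2.97.144.0/25


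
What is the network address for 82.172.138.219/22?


IP:   01010010.10101100.10001010.11011011
Mask: 11111111.11111111.11111100.00000000
AND operation:
Net:  01010010.10101100.10001000.00000000
Network: 82.172.136.0/22


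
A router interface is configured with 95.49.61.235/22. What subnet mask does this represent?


/22 means 22 network bits, 10 host bits
Binary: 11111111111111111111110000000000
Mask: 255.255.252.0


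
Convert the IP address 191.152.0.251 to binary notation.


191 = 10111111
152 = 10011000
0 = 00000000
251 = 11111011
Binary: 10111111.10011000.00000000.11111011


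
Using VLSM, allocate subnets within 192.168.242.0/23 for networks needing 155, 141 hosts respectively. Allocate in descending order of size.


155 hosts -> /24 (254 usable): 192.168.242.0/24
141 hosts -> /24 (254 usable): 192.168.243.0/24
Allocation: 192.168.242.0/24 (155 hosts, 254 usable); 192.168.243.0/24 (141 hosts, 254 usable)


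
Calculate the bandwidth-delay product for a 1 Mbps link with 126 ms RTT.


BDP = bandwidth * RTT
= 1 Mbps * 126 ms
= 1 * 1e6 * 126 / 1000 bits
= 126000 bits
= 15750 bytes
= 15.3809 KB
BDP = 126000 bits (15750 bytes)


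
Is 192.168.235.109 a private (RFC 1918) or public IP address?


RFC 1918 private ranges:
  10.0.0.0/8 (10.0.0.0 - 10.255.255.255)
  172.16.0.0/12 (172.16.0.0 - 172.31.255.255)
  192.168.0.0/16 (192.168.0.0 - 192.168.255.255)
Private (in 192.168.0.0/16)


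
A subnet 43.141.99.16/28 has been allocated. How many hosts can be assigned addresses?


Host bits = 32 - 28 = 4
Total addresses = 2^4 = 16
Usable = total - 2 (network and broadcast)
Usable hosts: 14


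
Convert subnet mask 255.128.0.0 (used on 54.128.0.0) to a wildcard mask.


Subnet mask: 255.128.0.0
Wildcard = 255.255.255.255 - subnet mask
255 - 255 = 0
255 - 128 = 127
255 - 0 = 255
255 - 0 = 255
Wildcard: 0.127.255.255


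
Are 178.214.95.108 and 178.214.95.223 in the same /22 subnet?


Mask: 255.255.252.0
178.214.95.108 AND mask = 178.214.92.0
178.214.95.223 AND mask = 178.214.92.0
Yes, same subnet (178.214.92.0)


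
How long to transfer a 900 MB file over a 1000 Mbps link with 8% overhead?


Effective throughput = 1000 * (1 - 8/100) = 920 Mbps
File size in Mb = 900 * 8 = 7200 Mb
Time = 7200 / 920
Time = 7.8261 seconds


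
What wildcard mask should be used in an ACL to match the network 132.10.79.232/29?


Subnet mask: 255.255.255.248
Wildcard = 255.255.255.255 - subnet mask
255 - 255 = 0
255 - 255 = 0
255 - 255 = 0
255 - 248 = 7
Wildcard: 0.0.0.7


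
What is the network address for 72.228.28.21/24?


IP:   01001000.11100100.00011100.00010101
Mask: 11111111.11111111.11111111.00000000
AND operation:
Net:  01001000.11100100.00011100.00000000
Network: 72.228.28.0/24


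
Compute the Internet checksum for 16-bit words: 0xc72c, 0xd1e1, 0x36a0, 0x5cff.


Sum all words (with carry folding):
+ 0xc72c = 0xc72c
+ 0xd1e1 = 0x990e
+ 0x36a0 = 0xcfae
+ 0x5cff = 0x2cae
One's complement: ~0x2cae
Checksum = 0xd351


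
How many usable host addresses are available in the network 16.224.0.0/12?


Host bits = 32 - 12 = 20
Total addresses = 2^20 = 1048576
Usable = total - 2 (network and broadcast)
Usable hosts: 1048574


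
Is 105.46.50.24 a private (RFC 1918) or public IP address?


RFC 1918 private ranges:
  10.0.0.0/8 (10.0.0.0 - 10.255.255.255)
  172.16.0.0/12 (172.16.0.0 - 172.31.255.255)
  192.168.0.0/16 (192.168.0.0 - 192.168.255.255)
Public (not in any RFC 1918 range)


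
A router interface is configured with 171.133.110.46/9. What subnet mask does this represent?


/9 means 9 network bits, 23 host bits
Binary: 11111111100000000000000000000000
Mask: 255.128.0.0


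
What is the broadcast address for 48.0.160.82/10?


Network: 48.0.0.0/10
Host bits = 22
Set all host bits to 1:
Broadcast: 48.63.255.255


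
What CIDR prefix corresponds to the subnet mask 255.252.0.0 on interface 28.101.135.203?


Binary: 11111111.11111100.00000000.00000000
Count leading 1s
Prefix: /14


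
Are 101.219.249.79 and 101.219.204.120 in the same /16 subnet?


Mask: 255.255.0.0
101.219.249.79 AND mask = 101.219.0.0
101.219.204.120 AND mask = 101.219.0.0
Yes, same subnet (101.219.0.0)


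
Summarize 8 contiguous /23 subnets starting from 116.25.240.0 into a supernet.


Original prefix: /23
Number of subnets: 8 = 2^3
New prefix = 23 - 3 = 20
Supernet: 116.25.240.0/20


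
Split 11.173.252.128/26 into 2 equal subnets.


New prefix = 26 + 1 = 27
Each subnet has 32 addresses
  11.173.252.128/27
  11.173.252.160/27
Subnets: 11.173.252.128/27, 11.173.252.160/27


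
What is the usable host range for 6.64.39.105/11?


Network: 6.64.0.0
Broadcast: 6.95.255.255
First usable = network + 1
Last usable = broadcast - 1
Range: 6.64.0.1 to 6.95.255.254


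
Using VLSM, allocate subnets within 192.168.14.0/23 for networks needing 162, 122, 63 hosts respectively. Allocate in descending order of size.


162 hosts -> /24 (254 usable): 192.168.14.0/24
122 hosts -> /25 (126 usable): 192.168.15.0/25
63 hosts -> /25 (126 usable): 192.168.15.128/25
Allocation: 192.168.14.0/24 (162 hosts, 254 usable); 192.168.15.0/25 (122 hosts, 126 usable); 192.168.15.128/25 (63 hosts, 126 usable)


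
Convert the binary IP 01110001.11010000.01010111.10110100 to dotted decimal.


01110001 = 113
11010000 = 208
01010111 = 87
10110100 = 180
IP: 113.208.87.180


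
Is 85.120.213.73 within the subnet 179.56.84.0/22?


Subnet network: 179.56.84.0
Test IP AND mask: 85.120.212.0
No, 85.120.213.73 is not in 179.56.84.0/22


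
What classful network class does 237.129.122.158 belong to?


First octet: 237
Binary: 11101101
1110xxxx -> Class D (224-239)
Class D (multicast), default mask N/A


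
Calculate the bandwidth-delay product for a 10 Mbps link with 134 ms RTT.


BDP = bandwidth * RTT
= 10 Mbps * 134 ms
= 10 * 1e6 * 134 / 1000 bits
= 1340000 bits
= 167500 bytes
= 163.5742 KB
BDP = 1340000 bits (167500 bytes)


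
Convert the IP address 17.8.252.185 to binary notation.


17 = 00010001
8 = 00001000
252 = 11111100
185 = 10111001
Binary: 00010001.00001000.11111100.10111001


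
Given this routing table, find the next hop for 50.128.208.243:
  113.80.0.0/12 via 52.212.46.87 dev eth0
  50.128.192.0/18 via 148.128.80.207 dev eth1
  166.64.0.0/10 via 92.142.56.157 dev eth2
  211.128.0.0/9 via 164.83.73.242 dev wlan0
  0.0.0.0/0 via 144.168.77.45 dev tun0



Longest prefix match for 50.128.208.243:
  /12 113.80.0.0: no
  /18 50.128.192.0: MATCH
  /10 166.64.0.0: no
  /9 211.128.0.0: no
  /0 0.0.0.0: MATCH
Selected: next-hop 148.128.80.207 via eth1 (matched /18)


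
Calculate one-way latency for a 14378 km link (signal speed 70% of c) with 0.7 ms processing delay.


Speed = 0.7 * 3e5 km/s = 210000 km/s
Propagation delay = 14378 / 210000 = 0.0685 s = 68.4667 ms
Processing delay = 0.7 ms
Total one-way latency = 69.1667 ms


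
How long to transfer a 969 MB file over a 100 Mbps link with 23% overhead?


Effective throughput = 100 * (1 - 23/100) = 77 Mbps
File size in Mb = 969 * 8 = 7752 Mb
Time = 7752 / 77
Time = 100.6753 seconds


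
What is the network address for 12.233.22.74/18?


IP:   00001100.11101001.00010110.01001010
Mask: 11111111.11111111.11000000.00000000
AND operation:
Net:  00001100.11101001.00000000.00000000
Network: 12.233.0.0/18


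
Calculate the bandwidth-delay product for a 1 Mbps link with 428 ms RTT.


BDP = bandwidth * RTT
= 1 Mbps * 428 ms
= 1 * 1e6 * 428 / 1000 bits
= 428000 bits
= 53500 bytes
= 52.2461 KB
BDP = 428000 bits (53500 bytes)


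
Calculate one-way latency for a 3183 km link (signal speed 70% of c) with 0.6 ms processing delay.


Speed = 0.7 * 3e5 km/s = 210000 km/s
Propagation delay = 3183 / 210000 = 0.0152 s = 15.1571 ms
Processing delay = 0.6 ms
Total one-way latency = 15.7571 ms


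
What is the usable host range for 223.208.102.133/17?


Network: 223.208.0.0
Broadcast: 223.208.127.255
First usable = network + 1
Last usable = broadcast - 1
Range: 223.208.0.1 to 223.208.127.254


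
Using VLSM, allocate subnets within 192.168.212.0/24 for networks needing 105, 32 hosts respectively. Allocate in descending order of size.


105 hosts -> /25 (126 usable): 192.168.212.0/25
32 hosts -> /26 (62 usable): 192.168.212.128/26
Allocation: 192.168.212.0/25 (105 hosts, 126 usable); 192.168.212.128/26 (32 hosts, 62 usable)


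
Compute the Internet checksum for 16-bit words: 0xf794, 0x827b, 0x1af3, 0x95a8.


Sum all words (with carry folding):
+ 0xf794 = 0xf794
+ 0x827b = 0x7a10
+ 0x1af3 = 0x9503
+ 0x95a8 = 0x2aac
One's complement: ~0x2aac
Checksum = 0xd553


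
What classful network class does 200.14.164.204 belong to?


First octet: 200
Binary: 11001000
110xxxxx -> Class C (192-223)
Class C, default mask 255.255.255.0 (/24)


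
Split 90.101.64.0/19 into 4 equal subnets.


New prefix = 19 + 2 = 21
Each subnet has 2048 addresses
  90.101.64.0/21
  90.101.72.0/21
  90.101.80.0/21
  90.101.88.0/21
Subnets: 90.101.64.0/21, 90.101.72.0/21, 90.101.80.0/21, 90.101.88.0/21


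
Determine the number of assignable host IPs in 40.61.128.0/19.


Host bits = 32 - 19 = 13
Total addresses = 2^13 = 8192
Usable = total - 2 (network and broadcast)
Usable hosts: 8190


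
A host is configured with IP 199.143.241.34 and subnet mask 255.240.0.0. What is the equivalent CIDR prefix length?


Binary: 11111111.11110000.00000000.00000000
Count leading 1s
Prefix: /12


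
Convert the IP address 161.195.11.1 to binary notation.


161 = 10100001
195 = 11000011
11 = 00001011
1 = 00000001
Binary: 10100001.11000011.00001011.00000001


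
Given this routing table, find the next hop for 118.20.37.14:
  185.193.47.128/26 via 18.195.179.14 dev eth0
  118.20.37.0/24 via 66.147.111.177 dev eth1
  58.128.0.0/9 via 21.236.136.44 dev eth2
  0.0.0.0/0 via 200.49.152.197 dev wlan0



Longest prefix match for 118.20.37.14:
  /26 185.193.47.128: no
  /24 118.20.37.0: MATCH
  /9 58.128.0.0: no
  /0 0.0.0.0: MATCH
Selected: next-hop 66.147.111.177 via eth1 (matched /24)


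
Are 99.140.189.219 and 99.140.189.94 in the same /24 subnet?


Mask: 255.255.255.0
99.140.189.219 AND mask = 99.140.189.0
99.140.189.94 AND mask = 99.140.189.0
Yes, same subnet (99.140.189.0)


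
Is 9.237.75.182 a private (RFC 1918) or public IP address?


RFC 1918 private ranges:
  10.0.0.0/8 (10.0.0.0 - 10.255.255.255)
  172.16.0.0/12 (172.16.0.0 - 172.31.255.255)
  192.168.0.0/16 (192.168.0.0 - 192.168.255.255)
Public (not in any RFC 1918 range)


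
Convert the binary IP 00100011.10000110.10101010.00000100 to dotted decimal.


00100011 = 35
10000110 = 134
10101010 = 170
00000100 = 4
IP: 35.134.170.4


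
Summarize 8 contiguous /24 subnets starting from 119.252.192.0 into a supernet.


Original prefix: /24
Number of subnets: 8 = 2^3
New prefix = 24 - 3 = 21
Supernet: 119.252.192.0/21


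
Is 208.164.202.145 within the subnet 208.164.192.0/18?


Subnet network: 208.164.192.0
Test IP AND mask: 208.164.192.0
Yes, 208.164.202.145 is in 208.164.192.0/18


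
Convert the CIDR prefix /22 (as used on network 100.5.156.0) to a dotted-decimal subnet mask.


/22 means 22 network bits, 10 host bits
Binary: 11111111111111111111110000000000
Mask: 255.255.252.0


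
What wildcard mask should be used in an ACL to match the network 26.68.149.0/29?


Subnet mask: 255.255.255.248
Wildcard = 255.255.255.255 - subnet mask
255 - 255 = 0
255 - 255 = 0
255 - 255 = 0
255 - 248 = 7
Wildcard: 0.0.0.7


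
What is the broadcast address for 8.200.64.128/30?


Network: 8.200.64.128/30
Host bits = 2
Set all host bits to 1:
Broadcast: 8.200.64.131


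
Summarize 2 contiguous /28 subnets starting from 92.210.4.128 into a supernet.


Original prefix: /28
Number of subnets: 2 = 2^1
New prefix = 28 - 1 = 27
Supernet: 92.210.4.128/27


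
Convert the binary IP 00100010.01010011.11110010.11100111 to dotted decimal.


00100010 = 34
01010011 = 83
11110010 = 242
11100111 = 231
IP: 34.83.242.231


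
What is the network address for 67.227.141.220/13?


IP:   01000011.11100011.10001101.11011100
Mask: 11111111.11111000.00000000.00000000
AND operation:
Net:  01000011.11100000.00000000.00000000
Network: 67.224.0.0/13


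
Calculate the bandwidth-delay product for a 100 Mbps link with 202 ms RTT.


BDP = bandwidth * RTT
= 100 Mbps * 202 ms
= 100 * 1e6 * 202 / 1000 bits
= 20200000 bits
= 2525000 bytes
= 2465.8203 KB
BDP = 20200000 bits (2525000 bytes)


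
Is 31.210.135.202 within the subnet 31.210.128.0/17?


Subnet network: 31.210.128.0
Test IP AND mask: 31.210.128.0
Yes, 31.210.135.202 is in 31.210.128.0/17


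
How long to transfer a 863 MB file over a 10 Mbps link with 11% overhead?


Effective throughput = 10 * (1 - 11/100) = 8.9 Mbps
File size in Mb = 863 * 8 = 6904 Mb
Time = 6904 / 8.9
Time = 775.7303 seconds


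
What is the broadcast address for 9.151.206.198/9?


Network: 9.128.0.0/9
Host bits = 23
Set all host bits to 1:
Broadcast: 9.255.255.255


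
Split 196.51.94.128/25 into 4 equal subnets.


New prefix = 25 + 2 = 27
Each subnet has 32 addresses
  196.51.94.128/27
  196.51.94.160/27
  196.51.94.192/27
  196.51.94.224/27
Subnets: 196.51.94.128/27, 196.51.94.160/27, 196.51.94.192/27, 196.51.94.224/27


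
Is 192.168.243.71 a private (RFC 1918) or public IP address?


RFC 1918 private ranges:
  10.0.0.0/8 (10.0.0.0 - 10.255.255.255)
  172.16.0.0/12 (172.16.0.0 - 172.31.255.255)
  192.168.0.0/16 (192.168.0.0 - 192.168.255.255)
Private (in 192.168.0.0/16)


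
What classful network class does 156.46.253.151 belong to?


First octet: 156
Binary: 10011100
10xxxxxx -> Class B (128-191)
Class B, default mask 255.255.0.0 (/16)


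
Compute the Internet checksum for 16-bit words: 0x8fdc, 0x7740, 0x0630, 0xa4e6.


Sum all words (with carry folding):
+ 0x8fdc = 0x8fdc
+ 0x7740 = 0x071d
+ 0x0630 = 0x0d4d
+ 0xa4e6 = 0xb233
One's complement: ~0xb233
Checksum = 0x4dcc


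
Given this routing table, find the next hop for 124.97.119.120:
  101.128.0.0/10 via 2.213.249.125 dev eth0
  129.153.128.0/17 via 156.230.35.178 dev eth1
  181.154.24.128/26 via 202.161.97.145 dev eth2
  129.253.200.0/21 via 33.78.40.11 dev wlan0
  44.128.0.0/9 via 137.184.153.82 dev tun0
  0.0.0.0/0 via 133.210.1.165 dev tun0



Longest prefix match for 124.97.119.120:
  /10 101.128.0.0: no
  /17 129.153.128.0: no
  /26 181.154.24.128: no
  /21 129.253.200.0: no
  /9 44.128.0.0: no
  /0 0.0.0.0: MATCH
Selected: next-hop 133.210.1.165 via tun0 (matched /0)


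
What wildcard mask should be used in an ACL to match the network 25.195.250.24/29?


Subnet mask: 255.255.255.248
Wildcard = 255.255.255.255 - subnet mask
255 - 255 = 0
255 - 255 = 0
255 - 255 = 0
255 - 248 = 7
Wildcard: 0.0.0.7


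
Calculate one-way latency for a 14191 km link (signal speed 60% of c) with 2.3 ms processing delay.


Speed = 0.6 * 3e5 km/s = 180000 km/s
Propagation delay = 14191 / 180000 = 0.0788 s = 78.8389 ms
Processing delay = 2.3 ms
Total one-way latency = 81.1389 ms


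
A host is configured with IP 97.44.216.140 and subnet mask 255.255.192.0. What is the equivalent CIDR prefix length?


Binary: 11111111.11111111.11000000.00000000
Count leading 1s
Prefix: /18


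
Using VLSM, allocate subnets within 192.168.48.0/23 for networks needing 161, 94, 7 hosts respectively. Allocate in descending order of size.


161 hosts -> /24 (254 usable): 192.168.48.0/24
94 hosts -> /25 (126 usable): 192.168.49.0/25
7 hosts -> /28 (14 usable): 192.168.49.128/28
Allocation: 192.168.48.0/24 (161 hosts, 254 usable); 192.168.49.0/25 (94 hosts, 126 usable); 192.168.49.128/28 (7 hosts, 14 usable)


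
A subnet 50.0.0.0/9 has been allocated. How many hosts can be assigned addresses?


Host bits = 32 - 9 = 23
Total addresses = 2^23 = 8388608
Usable = total - 2 (network and broadcast)
Usable hosts: 8388606


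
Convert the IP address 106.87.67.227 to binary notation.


106 = 01101010
87 = 01010111
67 = 01000011
227 = 11100011
Binary: 01101010.01010111.01000011.11100011


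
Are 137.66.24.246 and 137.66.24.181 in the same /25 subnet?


Mask: 255.255.255.128
137.66.24.246 AND mask = 137.66.24.128
137.66.24.181 AND mask = 137.66.24.128
Yes, same subnet (137.66.24.128)


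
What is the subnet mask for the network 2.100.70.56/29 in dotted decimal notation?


/29 means 29 network bits, 3 host bits
Binary: 11111111111111111111111111111000
Mask: 255.255.255.248


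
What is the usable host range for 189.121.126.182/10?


Network: 189.64.0.0
Broadcast: 189.127.255.255
First usable = network + 1
Last usable = broadcast - 1
Range: 189.64.0.1 to 189.127.255.254


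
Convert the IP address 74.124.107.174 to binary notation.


74 = 01001010
124 = 01111100
107 = 01101011
174 = 10101110
Binary: 01001010.01111100.01101011.10101110


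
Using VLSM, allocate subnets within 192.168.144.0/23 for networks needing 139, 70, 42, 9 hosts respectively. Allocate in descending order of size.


139 hosts -> /24 (254 usable): 192.168.144.0/24
70 hosts -> /25 (126 usable): 192.168.145.0/25
42 hosts -> /26 (62 usable): 192.168.145.128/26
9 hosts -> /28 (14 usable): 192.168.145.192/28
Allocation: 192.168.144.0/24 (139 hosts, 254 usable); 192.168.145.0/25 (70 hosts, 126 usable); 192.168.145.128/26 (42 hosts, 62 usable); 192.168.145.192/28 (9 hosts, 14 usable)


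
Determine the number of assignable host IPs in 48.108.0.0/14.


Host bits = 32 - 14 = 18
Total addresses = 2^18 = 262144
Usable = total - 2 (network and broadcast)
Usable hosts: 262142


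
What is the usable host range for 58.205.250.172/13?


Network: 58.200.0.0
Broadcast: 58.207.255.255
First usable = network + 1
Last usable = broadcast - 1
Range: 58.200.0.1 to 58.207.255.254


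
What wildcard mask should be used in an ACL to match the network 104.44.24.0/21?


Subnet mask: 255.255.248.0
Wildcard = 255.255.255.255 - subnet mask
255 - 255 = 0
255 - 255 = 0
255 - 248 = 7
255 - 0 = 255
Wildcard: 0.0.7.255


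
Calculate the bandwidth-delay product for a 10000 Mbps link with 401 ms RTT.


BDP = bandwidth * RTT
= 10000 Mbps * 401 ms
= 10000 * 1e6 * 401 / 1000 bits
= 4010000000 bits
= 501250000 bytes
= 489501.9531 KB
BDP = 4010000000 bits (501250000 bytes)


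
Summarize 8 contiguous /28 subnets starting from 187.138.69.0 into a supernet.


Original prefix: /28
Number of subnets: 8 = 2^3
New prefix = 28 - 3 = 25
Supernet: 187.138.69.0/25


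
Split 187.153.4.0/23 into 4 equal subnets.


New prefix = 23 + 2 = 25
Each subnet has 128 addresses
  187.153.4.0/25
  187.153.4.128/25
  187.153.5.0/25
  187.153.5.128/25
Subnets: 187.153.4.0/25, 187.153.4.128/25, 187.153.5.0/25, 187.153.5.128/25


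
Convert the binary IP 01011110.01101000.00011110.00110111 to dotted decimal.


01011110 = 94
01101000 = 104
00011110 = 30
00110111 = 55
IP: 94.104.30.55


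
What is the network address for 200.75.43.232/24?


IP:   11001000.01001011.00101011.11101000
Mask: 11111111.11111111.11111111.00000000
AND operation:
Net:  11001000.01001011.00101011.00000000
Network: 200.75.43.0/24


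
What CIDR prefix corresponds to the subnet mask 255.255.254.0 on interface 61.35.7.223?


Binary: 11111111.11111111.11111110.00000000
Count leading 1s
Prefix: /23


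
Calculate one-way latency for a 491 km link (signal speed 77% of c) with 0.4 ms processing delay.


Speed = 0.77 * 3e5 km/s = 231000 km/s
Propagation delay = 491 / 231000 = 0.0021 s = 2.1255 ms
Processing delay = 0.4 ms
Total one-way latency = 2.5255 ms


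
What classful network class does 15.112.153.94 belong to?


First octet: 15
Binary: 00001111
0xxxxxxx -> Class A (1-126)
Class A, default mask 255.0.0.0 (/8)


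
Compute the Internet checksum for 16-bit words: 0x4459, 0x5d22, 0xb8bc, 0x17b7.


Sum all words (with carry folding):
+ 0x4459 = 0x4459
+ 0x5d22 = 0xa17b
+ 0xb8bc = 0x5a38
+ 0x17b7 = 0x71ef
One's complement: ~0x71ef
Checksum = 0x8e10


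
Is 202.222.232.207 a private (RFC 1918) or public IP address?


RFC 1918 private ranges:
  10.0.0.0/8 (10.0.0.0 - 10.255.255.255)
  172.16.0.0/12 (172.16.0.0 - 172.31.255.255)
  192.168.0.0/16 (192.168.0.0 - 192.168.255.255)
Public (not in any RFC 1918 range)


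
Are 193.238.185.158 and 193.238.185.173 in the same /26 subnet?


Mask: 255.255.255.192
193.238.185.158 AND mask = 193.238.185.128
193.238.185.173 AND mask = 193.238.185.128
Yes, same subnet (193.238.185.128)


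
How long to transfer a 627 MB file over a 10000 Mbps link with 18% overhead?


Effective throughput = 10000 * (1 - 18/100) = 8200 Mbps
File size in Mb = 627 * 8 = 5016 Mb
Time = 5016 / 8200
Time = 0.6117 seconds


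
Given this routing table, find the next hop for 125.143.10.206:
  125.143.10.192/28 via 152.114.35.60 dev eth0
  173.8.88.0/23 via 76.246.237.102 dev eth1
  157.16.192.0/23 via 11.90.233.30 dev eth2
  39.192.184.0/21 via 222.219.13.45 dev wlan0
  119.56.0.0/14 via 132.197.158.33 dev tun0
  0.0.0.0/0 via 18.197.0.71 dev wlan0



Longest prefix match for 125.143.10.206:
  /28 125.143.10.192: MATCH
  /23 173.8.88.0: no
  /23 157.16.192.0: no
  /21 39.192.184.0: no
  /14 119.56.0.0: no
  /0 0.0.0.0: MATCH
Selected: next-hop 152.114.35.60 via eth0 (matched /28)


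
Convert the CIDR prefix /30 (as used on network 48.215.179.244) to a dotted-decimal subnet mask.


/30 means 30 network bits, 2 host bits
Binary: 11111111111111111111111111111100
Mask: 255.255.255.252


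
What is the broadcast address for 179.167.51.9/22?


Network: 179.167.48.0/22
Host bits = 10
Set all host bits to 1:
Broadcast: 179.167.51.255


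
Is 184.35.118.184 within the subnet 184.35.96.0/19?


Subnet network: 184.35.96.0
Test IP AND mask: 184.35.96.0
Yes, 184.35.118.184 is in 184.35.96.0/19


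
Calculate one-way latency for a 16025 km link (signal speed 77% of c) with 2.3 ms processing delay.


Speed = 0.77 * 3e5 km/s = 231000 km/s
Propagation delay = 16025 / 231000 = 0.0694 s = 69.3723 ms
Processing delay = 2.3 ms
Total one-way latency = 71.6723 ms


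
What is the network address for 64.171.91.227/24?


IP:   01000000.10101011.01011011.11100011
Mask: 11111111.11111111.11111111.00000000
AND operation:
Net:  01000000.10101011.01011011.00000000
Network: 64.171.91.0/24
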